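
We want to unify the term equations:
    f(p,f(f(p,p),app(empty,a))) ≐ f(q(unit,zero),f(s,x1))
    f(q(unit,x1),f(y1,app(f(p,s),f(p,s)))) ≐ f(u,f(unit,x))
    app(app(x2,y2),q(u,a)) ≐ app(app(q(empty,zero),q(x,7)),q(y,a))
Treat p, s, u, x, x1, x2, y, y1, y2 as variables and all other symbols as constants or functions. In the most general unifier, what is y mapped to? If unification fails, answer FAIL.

q(unit,app(empty,a))

Decompose f/2: p ≐ q(unit,zero),  f(f(p,p),app(empty,a)) ≐ f(s,x1).
Bind p := q(unit,zero); substituting into the 2 remaining equations that mention p gives: f(f(q(unit,zero),q(unit,zero)),app(empty,a)) ≐ f(s,x1),  f(q(unit,x1),f(y1,app(f(q(unit,zero),s),f(q(unit,zero),s)))) ≐ f(u,f(unit,x)).
Decompose f/2: f(q(unit,zero),q(unit,zero)) ≐ s,  app(empty,a) ≐ x1.
Bind s := f(q(unit,zero),q(unit,zero)); substituting into the one remaining equation that mentions s gives: f(q(unit,x1),f(y1,app(f(q(unit,zero),f(q(unit,zero),q(unit,zero))),f(q(unit,zero),f(q(unit,zero),q(unit,zero)))))) ≐ f(u,f(unit,x)).
Bind x1 := app(empty,a); substituting into the one remaining equation that mentions x1 gives: f(q(unit,app(empty,a)),f(y1,app(f(q(unit,zero),f(q(unit,zero),q(unit,zero))),f(q(unit,zero),f(q(unit,zero),q(unit,zero)))))) ≐ f(u,f(unit,x)).
Decompose f/2: q(unit,app(empty,a)) ≐ u,  f(y1,app(f(q(unit,zero),f(q(unit,zero),q(unit,zero))),f(q(unit,zero),f(q(unit,zero),q(unit,zero))))) ≐ f(unit,x).
Bind u := q(unit,app(empty,a)); substituting into the one remaining equation that mentions u gives: app(app(x2,y2),q(q(unit,app(empty,a)),a)) ≐ app(app(q(empty,zero),q(x,7)),q(y,a)).
Decompose f/2: y1 ≐ unit,  app(f(q(unit,zero),f(q(unit,zero),q(unit,zero))),f(q(unit,zero),f(q(unit,zero),q(unit,zero)))) ≐ x.
Bind y1 := unit; no other remaining equation mentions y1.
Bind x := app(f(q(unit,zero),f(q(unit,zero),q(unit,zero))),f(q(unit,zero),f(q(unit,zero),q(unit,zero)))); substituting into the remaining equation gives: app(app(x2,y2),q(q(unit,app(empty,a)),a)) ≐ app(app(q(empty,zero),q(app(f(q(unit,zero),f(q(unit,zero),q(unit,zero))),f(q(unit,zero),f(q(unit,zero),q(unit,zero)))),7)),q(y,a)).
Decompose app/2: app(x2,y2) ≐ app(q(empty,zero),q(app(f(q(unit,zero),f(q(unit,zero),q(unit,zero))),f(q(unit,zero),f(q(unit,zero),q(unit,zero)))),7)),  q(q(unit,app(empty,a)),a) ≐ q(y,a).
Decompose app/2: x2 ≐ q(empty,zero),  y2 ≐ q(app(f(q(unit,zero),f(q(unit,zero),q(unit,zero))),f(q(unit,zero),f(q(unit,zero),q(unit,zero)))),7).
Bind x2 := q(empty,zero); no other remaining equation mentions x2.
Bind y2 := q(app(f(q(unit,zero),f(q(unit,zero),q(unit,zero))),f(q(unit,zero),f(q(unit,zero),q(unit,zero)))),7); no other remaining equation mentions y2.
Decompose q/2: q(unit,app(empty,a)) ≐ y,  a ≐ a.
Bind y := q(unit,app(empty,a)); no other remaining equation mentions y.
Delete trivial equation a ≐ a.
MGU = { p := q(unit,zero), s := f(q(unit,zero),q(unit,zero)), x1 := app(empty,a), u := q(unit,app(empty,a)), y1 := unit, x := app(f(q(unit,zero),f(q(unit,zero),q(unit,zero))),f(q(unit,zero),f(q(unit,zero),q(unit,zero)))), x2 := q(empty,zero), y2 := q(app(f(q(unit,zero),f(q(unit,zero),q(unit,zero))),f(q(unit,zero),f(q(unit,zero),q(unit,zero)))),7), y := q(unit,app(empty,a)) }, so y := q(unit,app(empty,a)).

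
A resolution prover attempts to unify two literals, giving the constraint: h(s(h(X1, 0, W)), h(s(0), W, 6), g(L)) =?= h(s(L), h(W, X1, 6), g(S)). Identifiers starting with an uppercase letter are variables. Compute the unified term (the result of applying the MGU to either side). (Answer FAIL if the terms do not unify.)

Decompose h/3: s(h(X1, 0, W)) =?= s(L),  h(s(0), W, 6) =?= h(W, X1, 6),  g(L) =?= g(S).
Decompose s/1: h(X1, 0, W) =?= L.
Bind L := h(X1, 0, W); substituting into the one remaining equation that mentions L gives: g(h(X1, 0, W)) =?= g(S).
Decompose h/3: s(0) =?= W,  W =?= X1,  6 =?= 6.
Bind W := s(0); substituting into the 2 remaining equations that mention W gives: s(0) =?= X1,  g(h(X1, 0, s(0))) =?= g(S). Substituting into the earlier binding gives L := h(X1, 0, s(0)).
Bind X1 := s(0); substituting into the one remaining equation that mentions X1 gives: g(h(s(0), 0, s(0))) =?= g(S). Substituting into the earlier binding gives L := h(s(0), 0, s(0)).
Delete trivial equation 6 =?= 6.
Decompose g/1: h(s(0), 0, s(0)) =?= S.
Bind S := h(s(0), 0, s(0)).
Applying the MGU to either side gives h(s(h(s(0), 0, s(0))), h(s(0), s(0), 6), g(h(s(0), 0, s(0)))).

h(s(h(s(0), 0, s(0))), h(s(0), s(0), 6), g(h(s(0), 0, s(0))))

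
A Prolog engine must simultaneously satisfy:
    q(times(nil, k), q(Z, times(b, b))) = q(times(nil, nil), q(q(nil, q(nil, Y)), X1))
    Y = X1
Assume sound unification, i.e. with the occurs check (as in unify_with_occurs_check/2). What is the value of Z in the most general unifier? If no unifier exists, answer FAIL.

FAIL

Decompose q/2: times(nil, k) = times(nil, nil),  q(Z, times(b, b)) = q(q(nil, q(nil, Y)), X1).
Decompose times/2: nil = nil,  k = nil.
Delete trivial equation nil = nil.
Clash: constants k and nil differ; no unifier exists.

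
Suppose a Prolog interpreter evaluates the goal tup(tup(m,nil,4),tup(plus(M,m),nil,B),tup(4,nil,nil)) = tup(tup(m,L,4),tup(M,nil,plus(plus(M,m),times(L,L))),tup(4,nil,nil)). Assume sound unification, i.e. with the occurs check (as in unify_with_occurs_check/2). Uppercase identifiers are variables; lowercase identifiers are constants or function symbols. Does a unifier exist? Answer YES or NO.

NO

Decompose tup/3: tup(m,nil,4) = tup(m,L,4),  tup(plus(M,m),nil,B) = tup(M,nil,plus(plus(M,m),times(L,L))),  tup(4,nil,nil) = tup(4,nil,nil).
Decompose tup/3: m = m,  nil = L,  4 = 4.
Delete trivial equation m = m.
Bind L := nil; substituting into the one remaining equation that mentions L gives: tup(plus(M,m),nil,B) = tup(M,nil,plus(plus(M,m),times(nil,nil))).
Delete trivial equation 4 = 4.
Decompose tup/3: plus(M,m) = M,  nil = nil,  B = plus(plus(M,m),times(nil,nil)).
Occurs check fails: M occurs in plus(M,m); the equation M = plus(M,m) has no finite solution.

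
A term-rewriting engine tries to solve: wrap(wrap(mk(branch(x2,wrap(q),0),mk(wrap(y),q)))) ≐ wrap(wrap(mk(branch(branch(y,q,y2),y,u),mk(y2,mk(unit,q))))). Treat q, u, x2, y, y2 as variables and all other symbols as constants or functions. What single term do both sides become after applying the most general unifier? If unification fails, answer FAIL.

Decompose wrap/1: wrap(mk(branch(x2,wrap(q),0),mk(wrap(y),q))) ≐ wrap(mk(branch(branch(y,q,y2),y,u),mk(y2,mk(unit,q)))).
Decompose wrap/1: mk(branch(x2,wrap(q),0),mk(wrap(y),q)) ≐ mk(branch(branch(y,q,y2),y,u),mk(y2,mk(unit,q))).
Decompose mk/2: branch(x2,wrap(q),0) ≐ branch(branch(y,q,y2),y,u),  mk(wrap(y),q) ≐ mk(y2,mk(unit,q)).
Decompose branch/3: x2 ≐ branch(y,q,y2),  wrap(q) ≐ y,  0 ≐ u.
Bind x2 := branch(y,q,y2); no other remaining equation mentions x2.
Bind y := wrap(q); substituting into the one remaining equation that mentions y gives: mk(wrap(wrap(q)),q) ≐ mk(y2,mk(unit,q)). Substituting into the earlier binding gives x2 := branch(wrap(q),q,y2).
Bind u := 0; no other remaining equation mentions u.
Decompose mk/2: wrap(wrap(q)) ≐ y2,  q ≐ mk(unit,q).
Bind y2 := wrap(wrap(q)); no other remaining equation mentions y2. Substituting into the earlier binding gives x2 := branch(wrap(q),q,wrap(wrap(q))).
Occurs check fails: q occurs in mk(unit,q); the equation q ≐ mk(unit,q) has no finite solution.

FAIL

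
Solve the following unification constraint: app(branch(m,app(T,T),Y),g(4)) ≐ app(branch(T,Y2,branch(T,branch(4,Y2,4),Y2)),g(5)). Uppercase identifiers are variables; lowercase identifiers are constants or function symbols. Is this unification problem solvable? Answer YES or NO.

NO

Decompose app/2: branch(m,app(T,T),Y) ≐ branch(T,Y2,branch(T,branch(4,Y2,4),Y2)),  g(4) ≐ g(5).
Decompose branch/3: m ≐ T,  app(T,T) ≐ Y2,  Y ≐ branch(T,branch(4,Y2,4),Y2).
Bind T := m; substituting into the 2 remaining equations that mention T gives: app(m,m) ≐ Y2,  Y ≐ branch(m,branch(4,Y2,4),Y2).
Bind Y2 := app(m,m); substituting into the one remaining equation that mentions Y2 gives: Y ≐ branch(m,branch(4,app(m,m),4),app(m,m)).
Bind Y := branch(m,branch(4,app(m,m),4),app(m,m)); no other remaining equation mentions Y.
Decompose g/1: 4 ≐ 5.
Clash: constants 4 and 5 differ; no unifier exists.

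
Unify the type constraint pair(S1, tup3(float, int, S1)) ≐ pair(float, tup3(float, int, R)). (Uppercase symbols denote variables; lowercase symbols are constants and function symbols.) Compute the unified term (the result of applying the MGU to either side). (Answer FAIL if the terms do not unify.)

Decompose pair/2: S1 ≐ float,  tup3(float, int, S1) ≐ tup3(float, int, R).
Bind S1 := float; substituting into the remaining equation gives: tup3(float, int, float) ≐ tup3(float, int, R).
Decompose tup3/3: float ≐ float,  int ≐ int,  float ≐ R.
Delete trivial equation float ≐ float.
Delete trivial equation int ≐ int.
Bind R := float.
Applying the MGU to either side gives pair(float, tup3(float, int, float)).

pair(float, tup3(float, int, float))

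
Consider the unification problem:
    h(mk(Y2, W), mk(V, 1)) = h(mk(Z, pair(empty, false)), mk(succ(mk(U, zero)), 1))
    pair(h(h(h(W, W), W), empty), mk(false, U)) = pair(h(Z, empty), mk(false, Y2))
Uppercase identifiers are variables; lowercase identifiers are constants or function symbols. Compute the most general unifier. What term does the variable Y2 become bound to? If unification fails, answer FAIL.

h(h(pair(empty, false), pair(empty, false)), pair(empty, false))

Decompose h/2: mk(Y2, W) = mk(Z, pair(empty, false)),  mk(V, 1) = mk(succ(mk(U, zero)), 1).
Decompose mk/2: Y2 = Z,  W = pair(empty, false).
Bind Y2 := Z; substituting into the one remaining equation that mentions Y2 gives: pair(h(h(h(W, W), W), empty), mk(false, U)) = pair(h(Z, empty), mk(false, Z)).
Bind W := pair(empty, false); substituting into the one remaining equation that mentions W gives: pair(h(h(h(pair(empty, false), pair(empty, false)), pair(empty, false)), empty), mk(false, U)) = pair(h(Z, empty), mk(false, Z)).
Decompose mk/2: V = succ(mk(U, zero)),  1 = 1.
Bind V := succ(mk(U, zero)); no other remaining equation mentions V.
Delete trivial equation 1 = 1.
Decompose pair/2: h(h(h(pair(empty, false), pair(empty, false)), pair(empty, false)), empty) = h(Z, empty),  mk(false, U) = mk(false, Z).
Decompose h/2: h(h(pair(empty, false), pair(empty, false)), pair(empty, false)) = Z,  empty = empty.
Bind Z := h(h(pair(empty, false), pair(empty, false)), pair(empty, false)); substituting into the one remaining equation that mentions Z gives: mk(false, U) = mk(false, h(h(pair(empty, false), pair(empty, false)), pair(empty, false))). Substituting into the earlier binding gives Y2 := h(h(pair(empty, false), pair(empty, false)), pair(empty, false)).
Delete trivial equation empty = empty.
Decompose mk/2: false = false,  U = h(h(pair(empty, false), pair(empty, false)), pair(empty, false)).
Delete trivial equation false = false.
Bind U := h(h(pair(empty, false), pair(empty, false)), pair(empty, false)). Substituting into the earlier binding gives V := succ(mk(h(h(pair(empty, false), pair(empty, false)), pair(empty, false)), zero)).
MGU = { Y2 := h(h(pair(empty, false), pair(empty, false)), pair(empty, false)), W := pair(empty, false), V := succ(mk(h(h(pair(empty, false), pair(empty, false)), pair(empty, false)), zero)), Z := h(h(pair(empty, false), pair(empty, false)), pair(empty, false)), U := h(h(pair(empty, false), pair(empty, false)), pair(empty, false)) }, so Y2 := h(h(pair(empty, false), pair(empty, false)), pair(empty, false)).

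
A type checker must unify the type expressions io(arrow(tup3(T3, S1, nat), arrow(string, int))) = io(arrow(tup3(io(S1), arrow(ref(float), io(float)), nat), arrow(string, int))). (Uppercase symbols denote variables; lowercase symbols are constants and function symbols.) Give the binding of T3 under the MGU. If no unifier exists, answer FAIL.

io(arrow(ref(float), io(float)))

Decompose io/1: arrow(tup3(T3, S1, nat), arrow(string, int)) = arrow(tup3(io(S1), arrow(ref(float), io(float)), nat), arrow(string, int)).
Decompose arrow/2: tup3(T3, S1, nat) = tup3(io(S1), arrow(ref(float), io(float)), nat),  arrow(string, int) = arrow(string, int).
Decompose tup3/3: T3 = io(S1),  S1 = arrow(ref(float), io(float)),  nat = nat.
Bind T3 := io(S1); no other remaining equation mentions T3.
Bind S1 := arrow(ref(float), io(float)); no other remaining equation mentions S1. Substituting into the earlier binding gives T3 := io(arrow(ref(float), io(float))).
Delete trivial equation nat = nat.
Delete trivial equation arrow(string, int) = arrow(string, int).
MGU = { T3 -> io(arrow(ref(float), io(float))), S1 -> arrow(ref(float), io(float)) }, so T3 -> io(arrow(ref(float), io(float))).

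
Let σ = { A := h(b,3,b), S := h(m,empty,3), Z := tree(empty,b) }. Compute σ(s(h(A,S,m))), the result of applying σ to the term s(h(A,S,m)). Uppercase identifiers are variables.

s(h(h(b,3,b),h(m,empty,3),m))

Replace each occurrence of A with h(b,3,b).
Replace each occurrence of S with h(m,empty,3).
Result: s(h(h(b,3,b),h(m,empty,3),m)).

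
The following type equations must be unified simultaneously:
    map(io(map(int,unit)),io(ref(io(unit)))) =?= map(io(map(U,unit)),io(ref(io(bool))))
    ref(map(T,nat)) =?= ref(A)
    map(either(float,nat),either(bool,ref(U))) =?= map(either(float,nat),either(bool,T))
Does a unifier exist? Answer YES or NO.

Decompose map/2: io(map(int,unit)) =?= io(map(U,unit)),  io(ref(io(unit))) =?= io(ref(io(bool))).
Decompose io/1: map(int,unit) =?= map(U,unit).
Decompose map/2: int =?= U,  unit =?= unit.
Bind U := int; substituting into the one remaining equation that mentions U gives: map(either(float,nat),either(bool,ref(int))) =?= map(either(float,nat),either(bool,T)).
Delete trivial equation unit =?= unit.
Decompose io/1: ref(io(unit)) =?= ref(io(bool)).
Decompose ref/1: io(unit) =?= io(bool).
Decompose io/1: unit =?= bool.
Clash: constants unit and bool differ; no unifier exists.

NO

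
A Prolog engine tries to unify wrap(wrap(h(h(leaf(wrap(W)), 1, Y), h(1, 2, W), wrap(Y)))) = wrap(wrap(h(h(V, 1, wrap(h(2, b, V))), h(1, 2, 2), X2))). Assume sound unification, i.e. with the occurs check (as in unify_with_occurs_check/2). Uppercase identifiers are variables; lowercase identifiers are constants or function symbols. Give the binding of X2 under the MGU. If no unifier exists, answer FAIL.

Decompose wrap/1: wrap(h(h(leaf(wrap(W)), 1, Y), h(1, 2, W), wrap(Y))) = wrap(h(h(V, 1, wrap(h(2, b, V))), h(1, 2, 2), X2)).
Decompose wrap/1: h(h(leaf(wrap(W)), 1, Y), h(1, 2, W), wrap(Y)) = h(h(V, 1, wrap(h(2, b, V))), h(1, 2, 2), X2).
Decompose h/3: h(leaf(wrap(W)), 1, Y) = h(V, 1, wrap(h(2, b, V))),  h(1, 2, W) = h(1, 2, 2),  wrap(Y) = X2.
Decompose h/3: leaf(wrap(W)) = V,  1 = 1,  Y = wrap(h(2, b, V)).
Bind V := leaf(wrap(W)); substituting into the one remaining equation that mentions V gives: Y = wrap(h(2, b, leaf(wrap(W)))).
Delete trivial equation 1 = 1.
Bind Y := wrap(h(2, b, leaf(wrap(W)))); substituting into the one remaining equation that mentions Y gives: wrap(wrap(h(2, b, leaf(wrap(W))))) = X2.
Decompose h/3: 1 = 1,  2 = 2,  W = 2.
Delete trivial equation 1 = 1.
Delete trivial equation 2 = 2.
Bind W := 2; substituting into the remaining equation gives: wrap(wrap(h(2, b, leaf(wrap(2))))) = X2. Substituting into the earlier bindings gives V := leaf(wrap(2)), Y := wrap(h(2, b, leaf(wrap(2)))).
Bind X2 := wrap(wrap(h(2, b, leaf(wrap(2))))).
MGU = { V = leaf(wrap(2)), Y = wrap(h(2, b, leaf(wrap(2)))), W = 2, X2 = wrap(wrap(h(2, b, leaf(wrap(2))))) }, so X2 = wrap(wrap(h(2, b, leaf(wrap(2))))).

wrap(wrap(h(2, b, leaf(wrap(2)))))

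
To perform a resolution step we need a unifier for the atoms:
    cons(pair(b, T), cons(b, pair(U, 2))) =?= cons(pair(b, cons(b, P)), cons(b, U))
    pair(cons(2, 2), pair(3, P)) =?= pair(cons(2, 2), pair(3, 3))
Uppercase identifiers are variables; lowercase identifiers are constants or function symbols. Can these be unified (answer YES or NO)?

NO

Decompose cons/2: pair(b, T) =?= pair(b, cons(b, P)),  cons(b, pair(U, 2)) =?= cons(b, U).
Decompose pair/2: b =?= b,  T =?= cons(b, P).
Delete trivial equation b =?= b.
Bind T := cons(b, P); no other remaining equation mentions T.
Decompose cons/2: b =?= b,  pair(U, 2) =?= U.
Delete trivial equation b =?= b.
Occurs check fails: U occurs in pair(U, 2); the equation U =?= pair(U, 2) has no finite solution.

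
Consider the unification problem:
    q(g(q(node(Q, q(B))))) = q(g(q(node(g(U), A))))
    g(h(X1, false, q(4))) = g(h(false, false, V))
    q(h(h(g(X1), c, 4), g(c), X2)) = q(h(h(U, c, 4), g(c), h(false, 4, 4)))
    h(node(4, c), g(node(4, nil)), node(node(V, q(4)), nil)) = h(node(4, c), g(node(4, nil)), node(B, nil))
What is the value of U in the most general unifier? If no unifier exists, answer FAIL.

g(false)

Decompose q/1: g(q(node(Q, q(B)))) = g(q(node(g(U), A))).
Decompose g/1: q(node(Q, q(B))) = q(node(g(U), A)).
Decompose q/1: node(Q, q(B)) = node(g(U), A).
Decompose node/2: Q = g(U),  q(B) = A.
Bind Q := g(U); no other remaining equation mentions Q.
Bind A := q(B); no other remaining equation mentions A.
Decompose g/1: h(X1, false, q(4)) = h(false, false, V).
Decompose h/3: X1 = false,  false = false,  q(4) = V.
Bind X1 := false; substituting into the one remaining equation that mentions X1 gives: q(h(h(g(false), c, 4), g(c), X2)) = q(h(h(U, c, 4), g(c), h(false, 4, 4))).
Delete trivial equation false = false.
Bind V := q(4); substituting into the one remaining equation that mentions V gives: h(node(4, c), g(node(4, nil)), node(node(q(4), q(4)), nil)) = h(node(4, c), g(node(4, nil)), node(B, nil)).
Decompose q/1: h(h(g(false), c, 4), g(c), X2) = h(h(U, c, 4), g(c), h(false, 4, 4)).
Decompose h/3: h(g(false), c, 4) = h(U, c, 4),  g(c) = g(c),  X2 = h(false, 4, 4).
Decompose h/3: g(false) = U,  c = c,  4 = 4.
Bind U := g(false); no other remaining equation mentions U. Substituting into the earlier binding gives Q := g(g(false)).
Delete trivial equation c = c.
Delete trivial equation 4 = 4.
Delete trivial equation g(c) = g(c).
Bind X2 := h(false, 4, 4); no other remaining equation mentions X2.
Decompose h/3: node(4, c) = node(4, c),  g(node(4, nil)) = g(node(4, nil)),  node(node(q(4), q(4)), nil) = node(B, nil).
Delete trivial equation node(4, c) = node(4, c).
Delete trivial equation g(node(4, nil)) = g(node(4, nil)).
Decompose node/2: node(q(4), q(4)) = B,  nil = nil.
Bind B := node(q(4), q(4)); no other remaining equation mentions B. Substituting into the earlier binding gives A := q(node(q(4), q(4))).
Delete trivial equation nil = nil.
MGU = { Q -> g(g(false)), A -> q(node(q(4), q(4))), X1 -> false, V -> q(4), U -> g(false), X2 -> h(false, 4, 4), B -> node(q(4), q(4)) }, so U -> g(false).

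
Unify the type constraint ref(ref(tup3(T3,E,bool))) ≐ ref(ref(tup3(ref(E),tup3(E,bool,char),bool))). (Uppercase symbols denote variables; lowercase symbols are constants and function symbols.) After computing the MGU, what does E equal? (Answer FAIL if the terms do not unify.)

FAIL

Decompose ref/1: ref(tup3(T3,E,bool)) ≐ ref(tup3(ref(E),tup3(E,bool,char),bool)).
Decompose ref/1: tup3(T3,E,bool) ≐ tup3(ref(E),tup3(E,bool,char),bool).
Decompose tup3/3: T3 ≐ ref(E),  E ≐ tup3(E,bool,char),  bool ≐ bool.
Bind T3 := ref(E); no other remaining equation mentions T3.
Occurs check fails: E occurs in tup3(E,bool,char); the equation E ≐ tup3(E,bool,char) has no finite solution.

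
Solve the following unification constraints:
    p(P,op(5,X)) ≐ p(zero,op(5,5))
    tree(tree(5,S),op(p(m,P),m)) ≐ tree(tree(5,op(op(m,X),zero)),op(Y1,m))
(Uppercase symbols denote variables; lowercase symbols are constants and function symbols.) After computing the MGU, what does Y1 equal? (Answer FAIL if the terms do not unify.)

p(m,zero)

Decompose p/2: P ≐ zero,  op(5,X) ≐ op(5,5).
Bind P := zero; substituting into the one remaining equation that mentions P gives: tree(tree(5,S),op(p(m,zero),m)) ≐ tree(tree(5,op(op(m,X),zero)),op(Y1,m)).
Decompose op/2: 5 ≐ 5,  X ≐ 5.
Delete trivial equation 5 ≐ 5.
Bind X := 5; substituting into the remaining equation gives: tree(tree(5,S),op(p(m,zero),m)) ≐ tree(tree(5,op(op(m,5),zero)),op(Y1,m)).
Decompose tree/2: tree(5,S) ≐ tree(5,op(op(m,5),zero)),  op(p(m,zero),m) ≐ op(Y1,m).
Decompose tree/2: 5 ≐ 5,  S ≐ op(op(m,5),zero).
Delete trivial equation 5 ≐ 5.
Bind S := op(op(m,5),zero); no other remaining equation mentions S.
Decompose op/2: p(m,zero) ≐ Y1,  m ≐ m.
Bind Y1 := p(m,zero); no other remaining equation mentions Y1.
Delete trivial equation m ≐ m.
MGU = { P ↦ zero, X ↦ 5, S ↦ op(op(m,5),zero), Y1 ↦ p(m,zero) }, so Y1 ↦ p(m,zero).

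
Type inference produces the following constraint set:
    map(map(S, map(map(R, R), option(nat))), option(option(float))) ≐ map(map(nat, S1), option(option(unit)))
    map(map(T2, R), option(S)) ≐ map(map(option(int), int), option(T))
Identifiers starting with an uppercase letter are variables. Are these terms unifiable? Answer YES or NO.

Decompose map/2: map(S, map(map(R, R), option(nat))) ≐ map(nat, S1),  option(option(float)) ≐ option(option(unit)).
Decompose map/2: S ≐ nat,  map(map(R, R), option(nat)) ≐ S1.
Bind S := nat; substituting into the one remaining equation that mentions S gives: map(map(T2, R), option(nat)) ≐ map(map(option(int), int), option(T)).
Bind S1 := map(map(R, R), option(nat)); no other remaining equation mentions S1.
Decompose option/1: option(float) ≐ option(unit).
Decompose option/1: float ≐ unit.
Clash: constants float and unit differ; no unifier exists.

NO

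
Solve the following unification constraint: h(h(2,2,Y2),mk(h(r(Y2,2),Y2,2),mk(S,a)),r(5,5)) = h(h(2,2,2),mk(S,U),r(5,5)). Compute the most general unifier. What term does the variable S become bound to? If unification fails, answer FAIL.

Decompose h/3: h(2,2,Y2) = h(2,2,2),  mk(h(r(Y2,2),Y2,2),mk(S,a)) = mk(S,U),  r(5,5) = r(5,5).
Decompose h/3: 2 = 2,  2 = 2,  Y2 = 2.
Delete trivial equation 2 = 2.
Delete trivial equation 2 = 2.
Bind Y2 := 2; substituting into the one remaining equation that mentions Y2 gives: mk(h(r(2,2),2,2),mk(S,a)) = mk(S,U).
Decompose mk/2: h(r(2,2),2,2) = S,  mk(S,a) = U.
Bind S := h(r(2,2),2,2); substituting into the one remaining equation that mentions S gives: mk(h(r(2,2),2,2),a) = U.
Bind U := mk(h(r(2,2),2,2),a); no other remaining equation mentions U.
Delete trivial equation r(5,5) = r(5,5).
MGU = { Y2 := 2, S := h(r(2,2),2,2), U := mk(h(r(2,2),2,2),a) }, so S := h(r(2,2),2,2).

h(r(2,2),2,2)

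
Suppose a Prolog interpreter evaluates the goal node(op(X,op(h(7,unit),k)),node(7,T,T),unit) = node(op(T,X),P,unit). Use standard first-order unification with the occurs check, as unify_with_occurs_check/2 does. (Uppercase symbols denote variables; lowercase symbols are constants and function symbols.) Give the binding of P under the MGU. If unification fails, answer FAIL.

node(7,op(h(7,unit),k),op(h(7,unit),k))

Decompose node/3: op(X,op(h(7,unit),k)) = op(T,X),  node(7,T,T) = P,  unit = unit.
Decompose op/2: X = T,  op(h(7,unit),k) = X.
Bind X := T; substituting into the one remaining equation that mentions X gives: op(h(7,unit),k) = T.
Bind T := op(h(7,unit),k); substituting into the one remaining equation that mentions T gives: node(7,op(h(7,unit),k),op(h(7,unit),k)) = P. Substituting into the earlier binding gives X := op(h(7,unit),k).
Bind P := node(7,op(h(7,unit),k),op(h(7,unit),k)); no other remaining equation mentions P.
Delete trivial equation unit = unit.
MGU = { X -> op(h(7,unit),k), T -> op(h(7,unit),k), P -> node(7,op(h(7,unit),k),op(h(7,unit),k)) }, so P -> node(7,op(h(7,unit),k),op(h(7,unit),k)).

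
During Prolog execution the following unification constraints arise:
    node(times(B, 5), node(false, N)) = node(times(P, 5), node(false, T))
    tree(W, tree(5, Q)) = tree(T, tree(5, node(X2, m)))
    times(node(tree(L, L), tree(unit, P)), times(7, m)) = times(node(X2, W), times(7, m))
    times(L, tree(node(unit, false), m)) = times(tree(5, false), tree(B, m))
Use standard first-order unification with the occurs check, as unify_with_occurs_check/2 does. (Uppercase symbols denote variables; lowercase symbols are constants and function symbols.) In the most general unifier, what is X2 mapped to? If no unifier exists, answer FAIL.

Decompose node/2: times(B, 5) = times(P, 5),  node(false, N) = node(false, T).
Decompose times/2: B = P,  5 = 5.
Bind B := P; substituting into the one remaining equation that mentions B gives: times(L, tree(node(unit, false), m)) = times(tree(5, false), tree(P, m)).
Delete trivial equation 5 = 5.
Decompose node/2: false = false,  N = T.
Delete trivial equation false = false.
Bind N := T; no other remaining equation mentions N.
Decompose tree/2: W = T,  tree(5, Q) = tree(5, node(X2, m)).
Bind W := T; substituting into the one remaining equation that mentions W gives: times(node(tree(L, L), tree(unit, P)), times(7, m)) = times(node(X2, T), times(7, m)).
Decompose tree/2: 5 = 5,  Q = node(X2, m).
Delete trivial equation 5 = 5.
Bind Q := node(X2, m); no other remaining equation mentions Q.
Decompose times/2: node(tree(L, L), tree(unit, P)) = node(X2, T),  times(7, m) = times(7, m).
Decompose node/2: tree(L, L) = X2,  tree(unit, P) = T.
Bind X2 := tree(L, L); no other remaining equation mentions X2. Substituting into the earlier binding gives Q := node(tree(L, L), m).
Bind T := tree(unit, P); no other remaining equation mentions T. Substituting into the earlier bindings gives N := tree(unit, P), W := tree(unit, P).
Delete trivial equation times(7, m) = times(7, m).
Decompose times/2: L = tree(5, false),  tree(node(unit, false), m) = tree(P, m).
Bind L := tree(5, false); no other remaining equation mentions L. Substituting into the earlier bindings gives Q := node(tree(tree(5, false), tree(5, false)), m), X2 := tree(tree(5, false), tree(5, false)).
Decompose tree/2: node(unit, false) = P,  m = m.
Bind P := node(unit, false); no other remaining equation mentions P. Substituting into the earlier bindings gives B := node(unit, false), N := tree(unit, node(unit, false)), W := tree(unit, node(unit, false)), T := tree(unit, node(unit, false)).
Delete trivial equation m = m.
MGU = { B ↦ node(unit, false), N ↦ tree(unit, node(unit, false)), W ↦ tree(unit, node(unit, false)), Q ↦ node(tree(tree(5, false), tree(5, false)), m), X2 ↦ tree(tree(5, false), tree(5, false)), T ↦ tree(unit, node(unit, false)), L ↦ tree(5, false), P ↦ node(unit, false) }, so X2 ↦ tree(tree(5, false), tree(5, false)).

tree(tree(5, false), tree(5, false))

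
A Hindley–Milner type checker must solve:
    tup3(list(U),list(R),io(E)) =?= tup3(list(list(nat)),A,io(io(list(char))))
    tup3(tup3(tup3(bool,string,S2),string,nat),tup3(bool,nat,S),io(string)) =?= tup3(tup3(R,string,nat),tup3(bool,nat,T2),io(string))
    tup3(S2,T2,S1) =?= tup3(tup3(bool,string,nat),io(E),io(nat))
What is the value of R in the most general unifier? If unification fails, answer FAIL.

Decompose tup3/3: list(U) =?= list(list(nat)),  list(R) =?= A,  io(E) =?= io(io(list(char))).
Decompose list/1: U =?= list(nat).
Bind U := list(nat); no other remaining equation mentions U.
Bind A := list(R); no other remaining equation mentions A.
Decompose io/1: E =?= io(list(char)).
Bind E := io(list(char)); substituting into the one remaining equation that mentions E gives: tup3(S2,T2,S1) =?= tup3(tup3(bool,string,nat),io(io(list(char))),io(nat)).
Decompose tup3/3: tup3(tup3(bool,string,S2),string,nat) =?= tup3(R,string,nat),  tup3(bool,nat,S) =?= tup3(bool,nat,T2),  io(string) =?= io(string).
Decompose tup3/3: tup3(bool,string,S2) =?= R,  string =?= string,  nat =?= nat.
Bind R := tup3(bool,string,S2); no other remaining equation mentions R. Substituting into the earlier binding gives A := list(tup3(bool,string,S2)).
Delete trivial equation string =?= string.
Delete trivial equation nat =?= nat.
Decompose tup3/3: bool =?= bool,  nat =?= nat,  S =?= T2.
Delete trivial equation bool =?= bool.
Delete trivial equation nat =?= nat.
Bind S := T2; no other remaining equation mentions S.
Delete trivial equation io(string) =?= io(string).
Decompose tup3/3: S2 =?= tup3(bool,string,nat),  T2 =?= io(io(list(char))),  S1 =?= io(nat).
Bind S2 := tup3(bool,string,nat); no other remaining equation mentions S2. Substituting into the earlier bindings gives A := list(tup3(bool,string,tup3(bool,string,nat))), R := tup3(bool,string,tup3(bool,string,nat)).
Bind T2 := io(io(list(char))); no other remaining equation mentions T2. Substituting into the earlier binding gives S := io(io(list(char))).
Bind S1 := io(nat).
MGU = { U -> list(nat), A -> list(tup3(bool,string,tup3(bool,string,nat))), E -> io(list(char)), R -> tup3(bool,string,tup3(bool,string,nat)), S -> io(io(list(char))), S2 -> tup3(bool,string,nat), T2 -> io(io(list(char))), S1 -> io(nat) }, so R -> tup3(bool,string,tup3(bool,string,nat)).

tup3(bool,string,tup3(bool,string,nat))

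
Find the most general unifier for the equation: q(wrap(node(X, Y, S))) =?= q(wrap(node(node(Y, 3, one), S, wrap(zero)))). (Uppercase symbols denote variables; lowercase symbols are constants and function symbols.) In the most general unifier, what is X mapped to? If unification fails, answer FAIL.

Decompose q/1: wrap(node(X, Y, S)) =?= wrap(node(node(Y, 3, one), S, wrap(zero))).
Decompose wrap/1: node(X, Y, S) =?= node(node(Y, 3, one), S, wrap(zero)).
Decompose node/3: X =?= node(Y, 3, one),  Y =?= S,  S =?= wrap(zero).
Bind X := node(Y, 3, one); no other remaining equation mentions X.
Bind Y := S; no other remaining equation mentions Y. Substituting into the earlier binding gives X := node(S, 3, one).
Bind S := wrap(zero). Substituting into the earlier bindings gives X := node(wrap(zero), 3, one), Y := wrap(zero).
MGU = { X -> node(wrap(zero), 3, one), Y -> wrap(zero), S -> wrap(zero) }, so X -> node(wrap(zero), 3, one).

node(wrap(zero), 3, one)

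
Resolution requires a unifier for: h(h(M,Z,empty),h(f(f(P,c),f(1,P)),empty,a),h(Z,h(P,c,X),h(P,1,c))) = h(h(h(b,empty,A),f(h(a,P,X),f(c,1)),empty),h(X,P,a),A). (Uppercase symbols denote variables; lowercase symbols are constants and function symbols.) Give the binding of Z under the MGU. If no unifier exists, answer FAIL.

f(h(a,empty,f(f(empty,c),f(1,empty))),f(c,1))

Decompose h/3: h(M,Z,empty) = h(h(b,empty,A),f(h(a,P,X),f(c,1)),empty),  h(f(f(P,c),f(1,P)),empty,a) = h(X,P,a),  h(Z,h(P,c,X),h(P,1,c)) = A.
Decompose h/3: M = h(b,empty,A),  Z = f(h(a,P,X),f(c,1)),  empty = empty.
Bind M := h(b,empty,A); no other remaining equation mentions M.
Bind Z := f(h(a,P,X),f(c,1)); substituting into the one remaining equation that mentions Z gives: h(f(h(a,P,X),f(c,1)),h(P,c,X),h(P,1,c)) = A.
Delete trivial equation empty = empty.
Decompose h/3: f(f(P,c),f(1,P)) = X,  empty = P,  a = a.
Bind X := f(f(P,c),f(1,P)); substituting into the one remaining equation that mentions X gives: h(f(h(a,P,f(f(P,c),f(1,P))),f(c,1)),h(P,c,f(f(P,c),f(1,P))),h(P,1,c)) = A. Substituting into the earlier binding gives Z := f(h(a,P,f(f(P,c),f(1,P))),f(c,1)).
Bind P := empty; substituting into the one remaining equation that mentions P gives: h(f(h(a,empty,f(f(empty,c),f(1,empty))),f(c,1)),h(empty,c,f(f(empty,c),f(1,empty))),h(empty,1,c)) = A. Substituting into the earlier bindings gives Z := f(h(a,empty,f(f(empty,c),f(1,empty))),f(c,1)), X := f(f(empty,c),f(1,empty)).
Delete trivial equation a = a.
Bind A := h(f(h(a,empty,f(f(empty,c),f(1,empty))),f(c,1)),h(empty,c,f(f(empty,c),f(1,empty))),h(empty,1,c)). Substituting into the earlier binding gives M := h(b,empty,h(f(h(a,empty,f(f(empty,c),f(1,empty))),f(c,1)),h(empty,c,f(f(empty,c),f(1,empty))),h(empty,1,c))).
MGU = { M := h(b,empty,h(f(h(a,empty,f(f(empty,c),f(1,empty))),f(c,1)),h(empty,c,f(f(empty,c),f(1,empty))),h(empty,1,c))), Z := f(h(a,empty,f(f(empty,c),f(1,empty))),f(c,1)), X := f(f(empty,c),f(1,empty)), P := empty, A := h(f(h(a,empty,f(f(empty,c),f(1,empty))),f(c,1)),h(empty,c,f(f(empty,c),f(1,empty))),h(empty,1,c)) }, so Z := f(h(a,empty,f(f(empty,c),f(1,empty))),f(c,1)).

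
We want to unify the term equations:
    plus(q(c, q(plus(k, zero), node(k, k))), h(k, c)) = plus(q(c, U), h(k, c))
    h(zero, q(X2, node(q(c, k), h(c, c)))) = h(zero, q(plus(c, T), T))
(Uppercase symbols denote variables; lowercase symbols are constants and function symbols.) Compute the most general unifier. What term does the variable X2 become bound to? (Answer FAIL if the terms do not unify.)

plus(c, node(q(c, k), h(c, c)))

Decompose plus/2: q(c, q(plus(k, zero), node(k, k))) = q(c, U),  h(k, c) = h(k, c).
Decompose q/2: c = c,  q(plus(k, zero), node(k, k)) = U.
Delete trivial equation c = c.
Bind U := q(plus(k, zero), node(k, k)); no other remaining equation mentions U.
Delete trivial equation h(k, c) = h(k, c).
Decompose h/2: zero = zero,  q(X2, node(q(c, k), h(c, c))) = q(plus(c, T), T).
Delete trivial equation zero = zero.
Decompose q/2: X2 = plus(c, T),  node(q(c, k), h(c, c)) = T.
Bind X2 := plus(c, T); no other remaining equation mentions X2.
Bind T := node(q(c, k), h(c, c)). Substituting into the earlier binding gives X2 := plus(c, node(q(c, k), h(c, c))).
MGU = { U ↦ q(plus(k, zero), node(k, k)), X2 ↦ plus(c, node(q(c, k), h(c, c))), T ↦ node(q(c, k), h(c, c)) }, so X2 ↦ plus(c, node(q(c, k), h(c, c))).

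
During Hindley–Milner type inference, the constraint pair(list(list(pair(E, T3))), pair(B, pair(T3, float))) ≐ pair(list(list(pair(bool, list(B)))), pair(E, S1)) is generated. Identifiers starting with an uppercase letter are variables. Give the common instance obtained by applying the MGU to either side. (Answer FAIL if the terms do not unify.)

pair(list(list(pair(bool, list(bool)))), pair(bool, pair(list(bool), float)))

Decompose pair/2: list(list(pair(E, T3))) ≐ list(list(pair(bool, list(B)))),  pair(B, pair(T3, float)) ≐ pair(E, S1).
Decompose list/1: list(pair(E, T3)) ≐ list(pair(bool, list(B))).
Decompose list/1: pair(E, T3) ≐ pair(bool, list(B)).
Decompose pair/2: E ≐ bool,  T3 ≐ list(B).
Bind E := bool; substituting into the one remaining equation that mentions E gives: pair(B, pair(T3, float)) ≐ pair(bool, S1).
Bind T3 := list(B); substituting into the remaining equation gives: pair(B, pair(list(B), float)) ≐ pair(bool, S1).
Decompose pair/2: B ≐ bool,  pair(list(B), float) ≐ S1.
Bind B := bool; substituting into the remaining equation gives: pair(list(bool), float) ≐ S1. Substituting into the earlier binding gives T3 := list(bool).
Bind S1 := pair(list(bool), float).
Applying the MGU to either side gives pair(list(list(pair(bool, list(bool)))), pair(bool, pair(list(bool), float))).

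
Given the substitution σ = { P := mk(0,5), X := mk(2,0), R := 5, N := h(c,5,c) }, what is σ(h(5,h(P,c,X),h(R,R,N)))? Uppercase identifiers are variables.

h(5,h(mk(0,5),c,mk(2,0)),h(5,5,h(c,5,c)))

Replace each occurrence of P with mk(0,5).
Replace each occurrence of X with mk(2,0).
Replace each occurrence of R with 5.
Replace each occurrence of N with h(c,5,c).
Result: h(5,h(mk(0,5),c,mk(2,0)),h(5,5,h(c,5,c))).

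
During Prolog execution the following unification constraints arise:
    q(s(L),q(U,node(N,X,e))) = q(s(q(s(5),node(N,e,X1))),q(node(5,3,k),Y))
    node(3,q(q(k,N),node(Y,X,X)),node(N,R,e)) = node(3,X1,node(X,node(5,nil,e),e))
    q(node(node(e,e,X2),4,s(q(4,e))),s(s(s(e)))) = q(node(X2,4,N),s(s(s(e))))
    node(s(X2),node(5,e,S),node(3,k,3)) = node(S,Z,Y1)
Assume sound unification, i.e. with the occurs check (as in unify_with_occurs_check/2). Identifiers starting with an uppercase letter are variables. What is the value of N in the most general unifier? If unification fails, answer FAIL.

Decompose q/2: s(L) = s(q(s(5),node(N,e,X1))),  q(U,node(N,X,e)) = q(node(5,3,k),Y).
Decompose s/1: L = q(s(5),node(N,e,X1)).
Bind L := q(s(5),node(N,e,X1)); no other remaining equation mentions L.
Decompose q/2: U = node(5,3,k),  node(N,X,e) = Y.
Bind U := node(5,3,k); no other remaining equation mentions U.
Bind Y := node(N,X,e); substituting into the one remaining equation that mentions Y gives: node(3,q(q(k,N),node(node(N,X,e),X,X)),node(N,R,e)) = node(3,X1,node(X,node(5,nil,e),e)).
Decompose node/3: 3 = 3,  q(q(k,N),node(node(N,X,e),X,X)) = X1,  node(N,R,e) = node(X,node(5,nil,e),e).
Delete trivial equation 3 = 3.
Bind X1 := q(q(k,N),node(node(N,X,e),X,X)); no other remaining equation mentions X1. Substituting into the earlier binding gives L := q(s(5),node(N,e,q(q(k,N),node(node(N,X,e),X,X)))).
Decompose node/3: N = X,  R = node(5,nil,e),  e = e.
Bind N := X; substituting into the one remaining equation that mentions N gives: q(node(node(e,e,X2),4,s(q(4,e))),s(s(s(e)))) = q(node(X2,4,X),s(s(s(e)))). Substituting into the earlier bindings gives L := q(s(5),node(X,e,q(q(k,X),node(node(X,X,e),X,X)))), Y := node(X,X,e), X1 := q(q(k,X),node(node(X,X,e),X,X)).
Bind R := node(5,nil,e); no other remaining equation mentions R.
Delete trivial equation e = e.
Decompose q/2: node(node(e,e,X2),4,s(q(4,e))) = node(X2,4,X),  s(s(s(e))) = s(s(s(e))).
Decompose node/3: node(e,e,X2) = X2,  4 = 4,  s(q(4,e)) = X.
Occurs check fails: X2 occurs in node(e,e,X2); the equation X2 = node(e,e,X2) has no finite solution.

FAIL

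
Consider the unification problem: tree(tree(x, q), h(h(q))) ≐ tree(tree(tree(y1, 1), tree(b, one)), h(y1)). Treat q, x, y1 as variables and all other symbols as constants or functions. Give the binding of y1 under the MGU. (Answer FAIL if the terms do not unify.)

Decompose tree/2: tree(x, q) ≐ tree(tree(y1, 1), tree(b, one)),  h(h(q)) ≐ h(y1).
Decompose tree/2: x ≐ tree(y1, 1),  q ≐ tree(b, one).
Bind x := tree(y1, 1); no other remaining equation mentions x.
Bind q := tree(b, one); substituting into the remaining equation gives: h(h(tree(b, one))) ≐ h(y1).
Decompose h/1: h(tree(b, one)) ≐ y1.
Bind y1 := h(tree(b, one)). Substituting into the earlier binding gives x := tree(h(tree(b, one)), 1).
MGU = { x -> tree(h(tree(b, one)), 1), q -> tree(b, one), y1 -> h(tree(b, one)) }, so y1 -> h(tree(b, one)).

h(tree(b, one))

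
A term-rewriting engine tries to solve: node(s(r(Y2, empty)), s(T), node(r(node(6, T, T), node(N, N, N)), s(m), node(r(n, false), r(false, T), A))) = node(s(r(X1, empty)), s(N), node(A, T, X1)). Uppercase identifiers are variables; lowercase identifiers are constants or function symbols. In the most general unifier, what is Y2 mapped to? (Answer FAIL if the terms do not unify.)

node(r(n, false), r(false, s(m)), r(node(6, s(m), s(m)), node(s(m), s(m), s(m))))

Decompose node/3: s(r(Y2, empty)) = s(r(X1, empty)),  s(T) = s(N),  node(r(node(6, T, T), node(N, N, N)), s(m), node(r(n, false), r(false, T), A)) = node(A, T, X1).
Decompose s/1: r(Y2, empty) = r(X1, empty).
Decompose r/2: Y2 = X1,  empty = empty.
Bind Y2 := X1; no other remaining equation mentions Y2.
Delete trivial equation empty = empty.
Decompose s/1: T = N.
Bind T := N; substituting into the remaining equation gives: node(r(node(6, N, N), node(N, N, N)), s(m), node(r(n, false), r(false, N), A)) = node(A, N, X1).
Decompose node/3: r(node(6, N, N), node(N, N, N)) = A,  s(m) = N,  node(r(n, false), r(false, N), A) = X1.
Bind A := r(node(6, N, N), node(N, N, N)); substituting into the one remaining equation that mentions A gives: node(r(n, false), r(false, N), r(node(6, N, N), node(N, N, N))) = X1.
Bind N := s(m); substituting into the remaining equation gives: node(r(n, false), r(false, s(m)), r(node(6, s(m), s(m)), node(s(m), s(m), s(m)))) = X1. Substituting into the earlier bindings gives T := s(m), A := r(node(6, s(m), s(m)), node(s(m), s(m), s(m))).
Bind X1 := node(r(n, false), r(false, s(m)), r(node(6, s(m), s(m)), node(s(m), s(m), s(m)))). Substituting into the earlier binding gives Y2 := node(r(n, false), r(false, s(m)), r(node(6, s(m), s(m)), node(s(m), s(m), s(m)))).
MGU = { Y2 -> node(r(n, false), r(false, s(m)), r(node(6, s(m), s(m)), node(s(m), s(m), s(m)))), T -> s(m), A -> r(node(6, s(m), s(m)), node(s(m), s(m), s(m))), N -> s(m), X1 -> node(r(n, false), r(false, s(m)), r(node(6, s(m), s(m)), node(s(m), s(m), s(m)))) }, so Y2 -> node(r(n, false), r(false, s(m)), r(node(6, s(m), s(m)), node(s(m), s(m), s(m)))).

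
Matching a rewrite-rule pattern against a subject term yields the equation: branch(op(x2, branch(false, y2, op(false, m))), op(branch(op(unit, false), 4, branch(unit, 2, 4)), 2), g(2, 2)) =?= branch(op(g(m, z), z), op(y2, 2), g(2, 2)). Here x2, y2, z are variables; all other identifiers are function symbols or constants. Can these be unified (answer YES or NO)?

Decompose branch/3: op(x2, branch(false, y2, op(false, m))) =?= op(g(m, z), z),  op(branch(op(unit, false), 4, branch(unit, 2, 4)), 2) =?= op(y2, 2),  g(2, 2) =?= g(2, 2).
Decompose op/2: x2 =?= g(m, z),  branch(false, y2, op(false, m)) =?= z.
Bind x2 := g(m, z); no other remaining equation mentions x2.
Bind z := branch(false, y2, op(false, m)); no other remaining equation mentions z. Substituting into the earlier binding gives x2 := g(m, branch(false, y2, op(false, m))).
Decompose op/2: branch(op(unit, false), 4, branch(unit, 2, 4)) =?= y2,  2 =?= 2.
Bind y2 := branch(op(unit, false), 4, branch(unit, 2, 4)); no other remaining equation mentions y2. Substituting into the earlier bindings gives x2 := g(m, branch(false, branch(op(unit, false), 4, branch(unit, 2, 4)), op(false, m))), z := branch(false, branch(op(unit, false), 4, branch(unit, 2, 4)), op(false, m)).
Delete trivial equation 2 =?= 2.
Delete trivial equation g(2, 2) =?= g(2, 2).
No equations remain and no clash or occurs-check failure arose, so a unifier exists.

YES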